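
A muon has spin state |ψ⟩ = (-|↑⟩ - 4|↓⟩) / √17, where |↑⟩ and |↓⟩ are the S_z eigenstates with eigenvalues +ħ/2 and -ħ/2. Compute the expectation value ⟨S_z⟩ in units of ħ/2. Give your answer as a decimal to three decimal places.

⟨σ_z⟩ = |a|² - |b|² divided by |a|²+|b|², with a, b the |↑⟩, |↓⟩ amplitudes.
= (1 - 16)/17 = -15/17.
⟨S_z⟩ = (ħ/2)·⟨σ_z⟩.

-0.882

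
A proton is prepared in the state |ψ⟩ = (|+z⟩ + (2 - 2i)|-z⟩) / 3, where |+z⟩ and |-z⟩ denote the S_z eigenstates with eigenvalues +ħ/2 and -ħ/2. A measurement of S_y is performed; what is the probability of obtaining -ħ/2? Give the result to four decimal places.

0.7222

|-y⟩ = (|+z⟩ - i|-z⟩)/√2, so ⟨-y|ψ⟩ = (3 + 2i) / (√2·3).
P = |3 + 2i|² / 18 = 13/18.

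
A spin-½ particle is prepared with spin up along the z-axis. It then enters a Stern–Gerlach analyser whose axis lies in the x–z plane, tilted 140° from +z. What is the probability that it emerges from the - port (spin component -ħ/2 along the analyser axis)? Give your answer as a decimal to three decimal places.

For spin-½, the probability of finding spin-up along an axis at angle θ to the initial spin direction is cos²(θ/2); spin-down is sin²(θ/2).
θ = 140°, so P = sin²(70°) ≈ 0.883.

0.883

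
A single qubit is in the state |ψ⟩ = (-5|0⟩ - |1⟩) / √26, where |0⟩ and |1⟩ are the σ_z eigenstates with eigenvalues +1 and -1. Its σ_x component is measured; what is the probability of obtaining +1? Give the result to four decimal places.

|+x⟩ = (|0⟩ + |1⟩)/√2, so ⟨+x|ψ⟩ = (-6) / (√2·√26).
P = |-6|² / 52 = 36/52.

0.6923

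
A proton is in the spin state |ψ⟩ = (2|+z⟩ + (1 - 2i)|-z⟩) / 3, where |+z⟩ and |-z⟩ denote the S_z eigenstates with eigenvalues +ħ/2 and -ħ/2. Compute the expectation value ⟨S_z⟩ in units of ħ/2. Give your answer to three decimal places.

⟨σ_z⟩ = |a|² - |b|² divided by |a|²+|b|², with a, b the |+z⟩, |-z⟩ amplitudes.
= (4 - 5)/9 = -1/9.
⟨S_z⟩ = (ħ/2)·⟨σ_z⟩.

-0.111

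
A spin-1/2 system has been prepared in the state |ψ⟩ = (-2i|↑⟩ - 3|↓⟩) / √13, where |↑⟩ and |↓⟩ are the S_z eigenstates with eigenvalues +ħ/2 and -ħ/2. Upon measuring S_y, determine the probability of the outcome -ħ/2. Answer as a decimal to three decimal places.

|-y⟩ = (|↑⟩ - i|↓⟩)/√2, so ⟨-y|ψ⟩ = (-5i) / (√2·√13).
P = |-5i|² / 26 = 25/26.

0.962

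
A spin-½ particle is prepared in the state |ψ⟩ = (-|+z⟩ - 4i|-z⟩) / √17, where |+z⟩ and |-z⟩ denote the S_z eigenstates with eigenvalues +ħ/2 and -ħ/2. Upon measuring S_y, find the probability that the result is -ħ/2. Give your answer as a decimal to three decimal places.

|-y⟩ = (|+z⟩ - i|-z⟩)/√2, so ⟨-y|ψ⟩ = (3) / (√2·√17).
P = |3|² / 34 = 9/34.

0.265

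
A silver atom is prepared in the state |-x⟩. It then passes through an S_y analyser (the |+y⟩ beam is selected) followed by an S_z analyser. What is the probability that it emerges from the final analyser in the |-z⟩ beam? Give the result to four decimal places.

First analyser (S_y): from |-x⟩, P(|+y⟩) = 1/2.
After stage 1 the state is |+y⟩; P(|-z⟩) = |⟨-z|+y⟩|² = 1/2.
Joint probability = 1/2 × 1/2 = 0.2500.

0.2500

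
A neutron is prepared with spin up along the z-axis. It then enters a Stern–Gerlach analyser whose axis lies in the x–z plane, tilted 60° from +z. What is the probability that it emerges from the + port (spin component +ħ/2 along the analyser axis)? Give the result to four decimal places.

For spin-½, the probability of finding spin-up along an axis at angle θ to the initial spin direction is cos²(θ/2); spin-down is sin²(θ/2).
θ = 60°, so P = cos²(30°) ≈ 0.7500.

0.7500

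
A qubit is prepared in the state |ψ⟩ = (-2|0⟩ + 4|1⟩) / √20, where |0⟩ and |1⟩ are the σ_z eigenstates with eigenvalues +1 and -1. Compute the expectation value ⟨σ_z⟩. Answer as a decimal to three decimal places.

⟨σ_z⟩ = |a|² - |b|² divided by |a|²+|b|², with a, b the |0⟩, |1⟩ amplitudes.
= (4 - 16)/20 = -12/20.

-0.600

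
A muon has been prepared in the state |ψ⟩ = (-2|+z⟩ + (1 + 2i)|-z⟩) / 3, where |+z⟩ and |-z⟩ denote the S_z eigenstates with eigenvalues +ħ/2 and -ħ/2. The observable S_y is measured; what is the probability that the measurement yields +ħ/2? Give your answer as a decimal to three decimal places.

|+y⟩ = (|+z⟩ + i|-z⟩)/√2, so ⟨+y|ψ⟩ = (-i) / (√2·3).
P = |-i|² / 18 = 1/18.

0.056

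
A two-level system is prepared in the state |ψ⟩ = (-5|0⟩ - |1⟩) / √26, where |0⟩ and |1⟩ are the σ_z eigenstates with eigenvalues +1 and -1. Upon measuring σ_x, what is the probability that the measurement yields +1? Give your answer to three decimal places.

0.692

|+x⟩ = (|0⟩ + |1⟩)/√2, so ⟨+x|ψ⟩ = (-6) / (√2·√26).
P = |-6|² / 52 = 36/52.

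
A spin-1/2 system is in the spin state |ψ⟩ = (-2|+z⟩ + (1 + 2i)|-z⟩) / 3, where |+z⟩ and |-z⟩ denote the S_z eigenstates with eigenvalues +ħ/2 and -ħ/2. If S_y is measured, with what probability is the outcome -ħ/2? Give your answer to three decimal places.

|-y⟩ = (|+z⟩ - i|-z⟩)/√2, so ⟨-y|ψ⟩ = (-4 + i) / (√2·3).
P = |-4 + i|² / 18 = 17/18.

0.944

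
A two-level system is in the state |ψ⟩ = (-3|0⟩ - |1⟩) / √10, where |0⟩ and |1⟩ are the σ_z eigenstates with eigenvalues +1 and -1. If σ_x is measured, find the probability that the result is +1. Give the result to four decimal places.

0.8000

|+x⟩ = (|0⟩ + |1⟩)/√2, so ⟨+x|ψ⟩ = (-4) / (√2·√10).
P = |-4|² / 20 = 16/20.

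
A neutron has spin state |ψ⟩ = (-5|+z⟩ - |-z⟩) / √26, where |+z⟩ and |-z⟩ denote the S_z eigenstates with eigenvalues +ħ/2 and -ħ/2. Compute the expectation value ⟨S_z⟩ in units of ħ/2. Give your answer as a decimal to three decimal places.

⟨σ_z⟩ = |a|² - |b|² divided by |a|²+|b|², with a, b the |+z⟩, |-z⟩ amplitudes.
= (25 - 1)/26 = 24/26.
⟨S_z⟩ = (ħ/2)·⟨σ_z⟩.

0.923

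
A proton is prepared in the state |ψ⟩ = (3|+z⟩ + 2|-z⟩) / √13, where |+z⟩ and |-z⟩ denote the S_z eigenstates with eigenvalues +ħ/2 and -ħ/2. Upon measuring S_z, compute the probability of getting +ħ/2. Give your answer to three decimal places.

0.692

The +ħ/2 outcome corresponds to |+z⟩. Its amplitude in |ψ⟩ is 3/√13.
P = |3|² / 13 = 9/13.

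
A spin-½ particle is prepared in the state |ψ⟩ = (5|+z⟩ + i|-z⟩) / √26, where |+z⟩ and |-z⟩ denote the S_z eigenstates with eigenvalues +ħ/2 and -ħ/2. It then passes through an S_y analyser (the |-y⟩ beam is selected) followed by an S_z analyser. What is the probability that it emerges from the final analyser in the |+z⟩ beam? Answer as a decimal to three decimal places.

0.154

First analyser (S_y): P(|-y⟩) = |⟨-y|ψ⟩|² = 16/52.
After stage 1 the state is |-y⟩; P(|+z⟩) = |⟨+z|-y⟩|² = 1/2.
Joint probability = 16/52 × 1/2 = 0.154.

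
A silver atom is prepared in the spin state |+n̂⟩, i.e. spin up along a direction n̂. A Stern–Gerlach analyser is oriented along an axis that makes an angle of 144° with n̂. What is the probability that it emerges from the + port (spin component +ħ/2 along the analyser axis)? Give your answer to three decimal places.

For spin-½, the probability of finding spin-up along an axis at angle θ to the initial spin direction is cos²(θ/2); spin-down is sin²(θ/2).
θ = 144°, so P = cos²(72°) ≈ 0.095.

0.095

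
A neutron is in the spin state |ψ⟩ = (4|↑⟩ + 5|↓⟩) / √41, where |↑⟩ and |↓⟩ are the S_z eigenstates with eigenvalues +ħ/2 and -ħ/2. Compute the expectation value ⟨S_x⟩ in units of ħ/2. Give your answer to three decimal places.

0.976

⟨σ_x⟩ = 2 Re(a* b)/(|a|²+|b|²) with a = 4, b = 5.
a* b = 20, so ⟨σ_x⟩ = 40/41.
⟨S_x⟩ = (ħ/2)·⟨σ_x⟩.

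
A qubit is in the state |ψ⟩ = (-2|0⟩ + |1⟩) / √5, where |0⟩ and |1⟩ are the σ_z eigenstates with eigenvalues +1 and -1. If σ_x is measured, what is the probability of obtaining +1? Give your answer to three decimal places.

0.100

|+x⟩ = (|0⟩ + |1⟩)/√2, so ⟨+x|ψ⟩ = (-1) / (√2·√5).
P = |-1|² / 10 = 1/10.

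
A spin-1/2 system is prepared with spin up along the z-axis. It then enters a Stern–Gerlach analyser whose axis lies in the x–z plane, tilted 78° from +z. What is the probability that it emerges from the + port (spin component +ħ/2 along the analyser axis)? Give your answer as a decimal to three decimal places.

For spin-½, the probability of finding spin-up along an axis at angle θ to the initial spin direction is cos²(θ/2); spin-down is sin²(θ/2).
θ = 78°, so P = cos²(39°) ≈ 0.604.

0.604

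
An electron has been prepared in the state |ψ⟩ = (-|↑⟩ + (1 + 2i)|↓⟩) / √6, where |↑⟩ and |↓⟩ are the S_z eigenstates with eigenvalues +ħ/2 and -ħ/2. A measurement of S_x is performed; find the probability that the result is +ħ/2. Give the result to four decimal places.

0.3333

|+x⟩ = (|↑⟩ + |↓⟩)/√2, so ⟨+x|ψ⟩ = (2i) / (√2·√6).
P = |2i|² / 12 = 4/12.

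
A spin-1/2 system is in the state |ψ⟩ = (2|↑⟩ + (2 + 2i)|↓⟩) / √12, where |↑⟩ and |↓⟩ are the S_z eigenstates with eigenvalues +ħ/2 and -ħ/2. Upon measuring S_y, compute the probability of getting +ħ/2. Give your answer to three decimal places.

0.833

|+y⟩ = (|↑⟩ + i|↓⟩)/√2, so ⟨+y|ψ⟩ = (4 - 2i) / (√2·√12).
P = |4 - 2i|² / 24 = 20/24.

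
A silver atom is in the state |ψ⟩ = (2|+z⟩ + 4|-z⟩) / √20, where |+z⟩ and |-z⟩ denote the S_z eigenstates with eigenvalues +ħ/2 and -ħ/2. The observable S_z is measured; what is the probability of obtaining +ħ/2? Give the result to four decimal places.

0.2000

The +ħ/2 outcome corresponds to |+z⟩. Its amplitude in |ψ⟩ is 2/√20.
P = |2|² / 20 = 4/20.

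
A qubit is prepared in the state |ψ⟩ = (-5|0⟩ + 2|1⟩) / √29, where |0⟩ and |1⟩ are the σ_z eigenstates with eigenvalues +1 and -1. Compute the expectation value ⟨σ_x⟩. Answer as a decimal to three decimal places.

⟨σ_x⟩ = 2 Re(a* b)/(|a|²+|b|²) with a = -5, b = 2.
a* b = -10, so ⟨σ_x⟩ = -20/29.

-0.690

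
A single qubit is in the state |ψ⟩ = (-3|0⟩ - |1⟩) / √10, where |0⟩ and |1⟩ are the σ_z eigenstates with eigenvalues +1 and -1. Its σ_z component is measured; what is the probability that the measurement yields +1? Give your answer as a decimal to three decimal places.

The +1 outcome corresponds to |0⟩. Its amplitude in |ψ⟩ is -3/√10.
P = |-3|² / 10 = 9/10.

0.900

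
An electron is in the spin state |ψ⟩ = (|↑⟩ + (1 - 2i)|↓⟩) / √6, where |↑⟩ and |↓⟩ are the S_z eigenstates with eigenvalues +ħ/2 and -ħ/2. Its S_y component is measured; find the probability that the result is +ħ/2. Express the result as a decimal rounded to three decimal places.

|+y⟩ = (|↑⟩ + i|↓⟩)/√2, so ⟨+y|ψ⟩ = (-1 - i) / (√2·√6).
P = |-1 - i|² / 12 = 2/12.

0.167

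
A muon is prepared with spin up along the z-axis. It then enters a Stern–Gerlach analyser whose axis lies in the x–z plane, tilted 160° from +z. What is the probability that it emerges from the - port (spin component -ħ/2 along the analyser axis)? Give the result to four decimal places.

For spin-½, the probability of finding spin-up along an axis at angle θ to the initial spin direction is cos²(θ/2); spin-down is sin²(θ/2).
θ = 160°, so P = sin²(80°) ≈ 0.9698.

0.9698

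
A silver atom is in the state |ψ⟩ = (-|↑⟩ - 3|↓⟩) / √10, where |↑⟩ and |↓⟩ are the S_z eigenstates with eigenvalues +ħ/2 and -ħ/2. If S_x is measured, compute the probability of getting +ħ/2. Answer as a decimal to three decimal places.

|+x⟩ = (|↑⟩ + |↓⟩)/√2, so ⟨+x|ψ⟩ = (-4) / (√2·√10).
P = |-4|² / 20 = 16/20.

0.800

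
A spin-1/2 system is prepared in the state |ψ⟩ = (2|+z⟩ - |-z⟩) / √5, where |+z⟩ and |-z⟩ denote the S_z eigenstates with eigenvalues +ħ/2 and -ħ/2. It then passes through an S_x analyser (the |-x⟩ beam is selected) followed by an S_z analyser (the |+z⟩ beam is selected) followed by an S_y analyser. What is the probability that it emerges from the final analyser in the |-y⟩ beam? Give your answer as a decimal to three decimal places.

0.225

First analyser (S_x): P(|-x⟩) = |⟨-x|ψ⟩|² = 9/10.
After stage 1 the state is |-x⟩; P(|+z⟩) = |⟨+z|-x⟩|² = 1/2.
After stage 2 the state is |+z⟩; P(|-y⟩) = |⟨-y|+z⟩|² = 1/2.
Joint probability = 9/10 × 1/2 × 1/2 = 0.225.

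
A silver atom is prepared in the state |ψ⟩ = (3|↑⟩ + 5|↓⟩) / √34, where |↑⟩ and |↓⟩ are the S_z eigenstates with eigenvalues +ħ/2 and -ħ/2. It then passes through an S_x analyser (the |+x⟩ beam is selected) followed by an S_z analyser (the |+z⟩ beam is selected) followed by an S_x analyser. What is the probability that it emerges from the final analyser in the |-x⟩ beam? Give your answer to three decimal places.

0.235

First analyser (S_x): P(|+x⟩) = |⟨+x|ψ⟩|² = 64/68.
After stage 1 the state is |+x⟩; P(|+z⟩) = |⟨+z|+x⟩|² = 1/2.
After stage 2 the state is |+z⟩; P(|-x⟩) = |⟨-x|+z⟩|² = 1/2.
Joint probability = 64/68 × 1/2 × 1/2 = 0.235.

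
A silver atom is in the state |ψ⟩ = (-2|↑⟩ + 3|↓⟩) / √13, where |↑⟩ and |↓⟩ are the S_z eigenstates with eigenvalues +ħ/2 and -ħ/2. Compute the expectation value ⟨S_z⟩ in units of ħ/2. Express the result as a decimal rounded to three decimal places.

-0.385

⟨σ_z⟩ = |a|² - |b|² divided by |a|²+|b|², with a, b the |↑⟩, |↓⟩ amplitudes.
= (4 - 9)/13 = -5/13.
⟨S_z⟩ = (ħ/2)·⟨σ_z⟩.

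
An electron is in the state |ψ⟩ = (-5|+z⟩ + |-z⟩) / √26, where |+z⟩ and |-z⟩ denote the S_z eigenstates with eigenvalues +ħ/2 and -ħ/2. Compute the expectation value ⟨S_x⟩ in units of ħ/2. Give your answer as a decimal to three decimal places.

-0.385

⟨σ_x⟩ = 2 Re(a* b)/(|a|²+|b|²) with a = -5, b = 1.
a* b = -5, so ⟨σ_x⟩ = -10/26.
⟨S_x⟩ = (ħ/2)·⟨σ_x⟩.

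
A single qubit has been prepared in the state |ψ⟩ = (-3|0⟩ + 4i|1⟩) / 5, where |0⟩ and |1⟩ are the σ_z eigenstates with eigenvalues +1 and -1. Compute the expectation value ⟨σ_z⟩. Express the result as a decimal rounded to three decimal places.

⟨σ_z⟩ = |a|² - |b|² divided by |a|²+|b|², with a, b the |0⟩, |1⟩ amplitudes.
= (9 - 16)/25 = -7/25.

-0.280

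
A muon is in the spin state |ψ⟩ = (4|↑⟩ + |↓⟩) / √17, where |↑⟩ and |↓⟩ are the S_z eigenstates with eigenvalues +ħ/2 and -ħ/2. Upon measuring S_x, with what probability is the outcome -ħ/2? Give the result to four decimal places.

0.2647

|-x⟩ = (|↑⟩ - |↓⟩)/√2, so ⟨-x|ψ⟩ = (3) / (√2·√17).
P = |3|² / 34 = 9/34.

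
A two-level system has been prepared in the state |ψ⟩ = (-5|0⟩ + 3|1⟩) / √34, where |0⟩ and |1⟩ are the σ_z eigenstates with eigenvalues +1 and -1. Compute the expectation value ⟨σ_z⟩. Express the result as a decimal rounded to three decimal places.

0.471

⟨σ_z⟩ = |a|² - |b|² divided by |a|²+|b|², with a, b the |0⟩, |1⟩ amplitudes.
= (25 - 9)/34 = 16/34.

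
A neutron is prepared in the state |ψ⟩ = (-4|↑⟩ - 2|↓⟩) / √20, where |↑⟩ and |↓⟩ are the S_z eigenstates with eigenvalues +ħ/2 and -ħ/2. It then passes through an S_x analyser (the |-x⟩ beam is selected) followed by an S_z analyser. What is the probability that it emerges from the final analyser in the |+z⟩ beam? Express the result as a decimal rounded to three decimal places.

First analyser (S_x): P(|-x⟩) = |⟨-x|ψ⟩|² = 4/40.
After stage 1 the state is |-x⟩; P(|+z⟩) = |⟨+z|-x⟩|² = 1/2.
Joint probability = 4/40 × 1/2 = 0.050.

0.050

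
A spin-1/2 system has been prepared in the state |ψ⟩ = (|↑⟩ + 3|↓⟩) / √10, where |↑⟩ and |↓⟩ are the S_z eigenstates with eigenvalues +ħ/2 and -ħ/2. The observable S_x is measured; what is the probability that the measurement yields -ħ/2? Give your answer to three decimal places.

0.200

|-x⟩ = (|↑⟩ - |↓⟩)/√2, so ⟨-x|ψ⟩ = (-2) / (√2·√10).
P = |-2|² / 20 = 4/20.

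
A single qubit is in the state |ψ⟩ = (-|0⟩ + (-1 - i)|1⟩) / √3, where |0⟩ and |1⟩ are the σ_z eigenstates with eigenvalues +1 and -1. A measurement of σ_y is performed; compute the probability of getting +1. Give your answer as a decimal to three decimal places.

|+y⟩ = (|0⟩ + i|1⟩)/√2, so ⟨+y|ψ⟩ = (-2 + i) / (√2·√3).
P = |-2 + i|² / 6 = 5/6.

0.833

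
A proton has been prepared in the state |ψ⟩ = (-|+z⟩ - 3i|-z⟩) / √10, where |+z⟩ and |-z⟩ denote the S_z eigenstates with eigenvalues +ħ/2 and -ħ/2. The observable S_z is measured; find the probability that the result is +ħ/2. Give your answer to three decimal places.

0.100

The +ħ/2 outcome corresponds to |+z⟩. Its amplitude in |ψ⟩ is -1/√10.
P = |-1|² / 10 = 1/10.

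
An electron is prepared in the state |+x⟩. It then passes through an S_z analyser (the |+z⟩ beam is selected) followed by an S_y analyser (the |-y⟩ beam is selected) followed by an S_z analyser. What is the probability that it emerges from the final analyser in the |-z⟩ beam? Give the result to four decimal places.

First analyser (S_z): from |+x⟩, P(|+z⟩) = 1/2.
After stage 1 the state is |+z⟩; P(|-y⟩) = |⟨-y|+z⟩|² = 1/2.
After stage 2 the state is |-y⟩; P(|-z⟩) = |⟨-z|-y⟩|² = 1/2.
Joint probability = 1/2 × 1/2 × 1/2 = 0.1250.

0.1250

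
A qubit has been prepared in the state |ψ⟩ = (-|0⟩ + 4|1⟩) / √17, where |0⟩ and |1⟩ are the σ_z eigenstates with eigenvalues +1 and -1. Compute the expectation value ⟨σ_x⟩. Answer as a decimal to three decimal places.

-0.471

⟨σ_x⟩ = 2 Re(a* b)/(|a|²+|b|²) with a = -1, b = 4.
a* b = -4, so ⟨σ_x⟩ = -8/17.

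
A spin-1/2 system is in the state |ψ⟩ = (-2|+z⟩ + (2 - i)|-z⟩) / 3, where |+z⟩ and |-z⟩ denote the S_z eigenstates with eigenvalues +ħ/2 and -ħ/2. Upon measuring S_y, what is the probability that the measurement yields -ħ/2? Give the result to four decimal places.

0.2778

|-y⟩ = (|+z⟩ - i|-z⟩)/√2, so ⟨-y|ψ⟩ = (-1 + 2i) / (√2·3).
P = |-1 + 2i|² / 18 = 5/18.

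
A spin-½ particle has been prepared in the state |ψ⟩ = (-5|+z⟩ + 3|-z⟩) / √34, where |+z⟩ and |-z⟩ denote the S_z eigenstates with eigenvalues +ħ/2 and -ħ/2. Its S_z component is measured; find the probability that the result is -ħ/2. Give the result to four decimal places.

0.2647

The -ħ/2 outcome corresponds to |-z⟩. Its amplitude in |ψ⟩ is 3/√34.
P = |3|² / 34 = 9/34.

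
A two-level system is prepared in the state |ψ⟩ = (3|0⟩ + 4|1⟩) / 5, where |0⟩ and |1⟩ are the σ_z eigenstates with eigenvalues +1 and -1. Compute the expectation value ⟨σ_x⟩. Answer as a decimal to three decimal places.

⟨σ_x⟩ = 2 Re(a* b)/(|a|²+|b|²) with a = 3, b = 4.
a* b = 12, so ⟨σ_x⟩ = 24/25.

0.960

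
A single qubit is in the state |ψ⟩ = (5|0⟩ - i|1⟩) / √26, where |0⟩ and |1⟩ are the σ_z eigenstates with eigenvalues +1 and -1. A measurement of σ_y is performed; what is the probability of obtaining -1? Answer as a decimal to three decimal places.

0.692

|-y⟩ = (|0⟩ - i|1⟩)/√2, so ⟨-y|ψ⟩ = (6) / (√2·√26).
P = |6|² / 52 = 36/52.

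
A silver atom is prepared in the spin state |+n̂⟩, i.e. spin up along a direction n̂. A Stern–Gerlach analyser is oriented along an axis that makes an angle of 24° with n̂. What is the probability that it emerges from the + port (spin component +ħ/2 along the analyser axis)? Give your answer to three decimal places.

0.957

For spin-½, the probability of finding spin-up along an axis at angle θ to the initial spin direction is cos²(θ/2); spin-down is sin²(θ/2).
θ = 24°, so P = cos²(12°) ≈ 0.957.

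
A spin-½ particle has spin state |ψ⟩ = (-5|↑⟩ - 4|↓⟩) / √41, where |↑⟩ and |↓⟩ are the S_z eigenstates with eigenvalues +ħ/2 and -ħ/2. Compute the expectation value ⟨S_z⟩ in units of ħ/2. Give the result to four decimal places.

⟨σ_z⟩ = |a|² - |b|² divided by |a|²+|b|², with a, b the |↑⟩, |↓⟩ amplitudes.
= (25 - 16)/41 = 9/41.
⟨S_z⟩ = (ħ/2)·⟨σ_z⟩.

0.2195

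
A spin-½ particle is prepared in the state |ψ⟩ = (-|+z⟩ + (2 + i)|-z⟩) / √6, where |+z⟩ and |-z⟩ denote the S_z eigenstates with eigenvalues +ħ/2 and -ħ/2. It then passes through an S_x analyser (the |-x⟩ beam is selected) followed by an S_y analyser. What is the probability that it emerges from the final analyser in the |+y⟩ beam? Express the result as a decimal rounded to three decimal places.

0.417

First analyser (S_x): P(|-x⟩) = |⟨-x|ψ⟩|² = 10/12.
After stage 1 the state is |-x⟩; P(|+y⟩) = |⟨+y|-x⟩|² = 1/2.
Joint probability = 10/12 × 1/2 = 0.417.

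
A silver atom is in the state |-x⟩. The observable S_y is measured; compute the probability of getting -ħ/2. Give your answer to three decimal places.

In the S_z basis, |-x⟩ = (|↑⟩ - |↓⟩)/√2 and |-y⟩ = (|↑⟩ - i|↓⟩)/√2.
|⟨-y|-x⟩|² = 1/2.

0.500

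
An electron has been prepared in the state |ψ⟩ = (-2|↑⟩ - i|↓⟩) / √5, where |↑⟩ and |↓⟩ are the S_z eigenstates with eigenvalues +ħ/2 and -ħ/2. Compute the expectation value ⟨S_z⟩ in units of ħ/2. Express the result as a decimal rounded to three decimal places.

0.600

⟨σ_z⟩ = |a|² - |b|² divided by |a|²+|b|², with a, b the |↑⟩, |↓⟩ amplitudes.
= (4 - 1)/5 = 3/5.
⟨S_z⟩ = (ħ/2)·⟨σ_z⟩.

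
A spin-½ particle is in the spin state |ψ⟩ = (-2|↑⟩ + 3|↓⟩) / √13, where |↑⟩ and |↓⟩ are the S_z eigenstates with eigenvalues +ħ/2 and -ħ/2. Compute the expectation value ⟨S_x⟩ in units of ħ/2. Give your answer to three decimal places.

⟨σ_x⟩ = 2 Re(a* b)/(|a|²+|b|²) with a = -2, b = 3.
a* b = -6, so ⟨σ_x⟩ = -12/13.
⟨S_x⟩ = (ħ/2)·⟨σ_x⟩.

-0.923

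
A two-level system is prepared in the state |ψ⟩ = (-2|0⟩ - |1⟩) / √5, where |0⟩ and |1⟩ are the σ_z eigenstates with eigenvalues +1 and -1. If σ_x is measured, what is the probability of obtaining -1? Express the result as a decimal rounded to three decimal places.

0.100

|-x⟩ = (|0⟩ - |1⟩)/√2, so ⟨-x|ψ⟩ = (-1) / (√2·√5).
P = |-1|² / 10 = 1/10.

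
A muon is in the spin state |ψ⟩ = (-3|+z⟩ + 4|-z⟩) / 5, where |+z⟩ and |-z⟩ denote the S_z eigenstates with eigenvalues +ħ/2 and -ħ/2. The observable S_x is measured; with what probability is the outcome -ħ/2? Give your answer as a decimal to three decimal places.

0.980

|-x⟩ = (|+z⟩ - |-z⟩)/√2, so ⟨-x|ψ⟩ = (-7) / (√2·5).
P = |-7|² / 50 = 49/50.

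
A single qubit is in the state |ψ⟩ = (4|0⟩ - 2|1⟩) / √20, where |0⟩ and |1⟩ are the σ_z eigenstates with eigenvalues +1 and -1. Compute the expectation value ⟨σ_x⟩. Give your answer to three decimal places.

⟨σ_x⟩ = 2 Re(a* b)/(|a|²+|b|²) with a = 4, b = -2.
a* b = -8, so ⟨σ_x⟩ = -16/20.

-0.800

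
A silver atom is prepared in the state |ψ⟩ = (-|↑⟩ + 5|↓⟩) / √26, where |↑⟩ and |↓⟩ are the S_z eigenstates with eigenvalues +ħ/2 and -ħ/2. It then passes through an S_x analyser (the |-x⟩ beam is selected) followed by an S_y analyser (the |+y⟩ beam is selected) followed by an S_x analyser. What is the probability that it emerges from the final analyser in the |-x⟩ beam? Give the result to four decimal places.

0.1731

First analyser (S_x): P(|-x⟩) = |⟨-x|ψ⟩|² = 36/52.
After stage 1 the state is |-x⟩; P(|+y⟩) = |⟨+y|-x⟩|² = 1/2.
After stage 2 the state is |+y⟩; P(|-x⟩) = |⟨-x|+y⟩|² = 1/2.
Joint probability = 36/52 × 1/2 × 1/2 = 0.1731.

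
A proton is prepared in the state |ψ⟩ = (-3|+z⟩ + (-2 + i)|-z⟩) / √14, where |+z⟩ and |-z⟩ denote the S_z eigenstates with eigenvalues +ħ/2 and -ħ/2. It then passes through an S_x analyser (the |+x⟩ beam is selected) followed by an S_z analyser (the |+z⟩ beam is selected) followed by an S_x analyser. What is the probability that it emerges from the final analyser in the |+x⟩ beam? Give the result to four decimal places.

First analyser (S_x): P(|+x⟩) = |⟨+x|ψ⟩|² = 26/28.
After stage 1 the state is |+x⟩; P(|+z⟩) = |⟨+z|+x⟩|² = 1/2.
After stage 2 the state is |+z⟩; P(|+x⟩) = |⟨+x|+z⟩|² = 1/2.
Joint probability = 26/28 × 1/2 × 1/2 = 0.2321.

0.2321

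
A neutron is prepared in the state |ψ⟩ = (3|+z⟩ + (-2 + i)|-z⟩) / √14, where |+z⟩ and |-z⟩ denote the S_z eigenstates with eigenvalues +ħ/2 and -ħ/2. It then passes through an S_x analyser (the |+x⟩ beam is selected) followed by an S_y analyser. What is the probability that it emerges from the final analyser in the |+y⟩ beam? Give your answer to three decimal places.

0.036

First analyser (S_x): P(|+x⟩) = |⟨+x|ψ⟩|² = 2/28.
After stage 1 the state is |+x⟩; P(|+y⟩) = |⟨+y|+x⟩|² = 1/2.
Joint probability = 2/28 × 1/2 = 0.036.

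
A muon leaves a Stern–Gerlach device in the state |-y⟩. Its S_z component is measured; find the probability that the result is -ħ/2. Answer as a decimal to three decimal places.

In the S_z basis, |-y⟩ = (|+z⟩ - i|-z⟩)/√2 and |-z⟩ = |-z⟩.
|⟨-z|-y⟩|² = 1/2.

0.500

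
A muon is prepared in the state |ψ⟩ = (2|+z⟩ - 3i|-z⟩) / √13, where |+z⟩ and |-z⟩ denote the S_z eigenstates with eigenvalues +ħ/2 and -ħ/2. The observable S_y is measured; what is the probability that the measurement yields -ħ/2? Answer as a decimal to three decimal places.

0.962

|-y⟩ = (|+z⟩ - i|-z⟩)/√2, so ⟨-y|ψ⟩ = (5) / (√2·√13).
P = |5|² / 26 = 25/26.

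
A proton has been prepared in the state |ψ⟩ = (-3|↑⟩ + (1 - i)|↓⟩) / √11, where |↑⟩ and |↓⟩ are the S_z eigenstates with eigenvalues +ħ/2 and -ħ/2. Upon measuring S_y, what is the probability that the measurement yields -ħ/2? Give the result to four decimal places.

0.2273

|-y⟩ = (|↑⟩ - i|↓⟩)/√2, so ⟨-y|ψ⟩ = (-2 + i) / (√2·√11).
P = |-2 + i|² / 22 = 5/22.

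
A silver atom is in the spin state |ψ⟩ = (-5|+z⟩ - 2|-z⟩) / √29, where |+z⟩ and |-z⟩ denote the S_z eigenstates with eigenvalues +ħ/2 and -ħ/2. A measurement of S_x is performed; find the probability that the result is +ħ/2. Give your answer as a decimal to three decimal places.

|+x⟩ = (|+z⟩ + |-z⟩)/√2, so ⟨+x|ψ⟩ = (-7) / (√2·√29).
P = |-7|² / 58 = 49/58.

0.845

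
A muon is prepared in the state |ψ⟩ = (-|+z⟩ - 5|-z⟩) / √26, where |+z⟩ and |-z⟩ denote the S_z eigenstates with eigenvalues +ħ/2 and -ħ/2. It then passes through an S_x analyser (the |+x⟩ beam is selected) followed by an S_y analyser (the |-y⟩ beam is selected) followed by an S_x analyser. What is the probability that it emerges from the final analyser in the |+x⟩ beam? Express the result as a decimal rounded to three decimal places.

0.173

First analyser (S_x): P(|+x⟩) = |⟨+x|ψ⟩|² = 36/52.
After stage 1 the state is |+x⟩; P(|-y⟩) = |⟨-y|+x⟩|² = 1/2.
After stage 2 the state is |-y⟩; P(|+x⟩) = |⟨+x|-y⟩|² = 1/2.
Joint probability = 36/52 × 1/2 × 1/2 = 0.173.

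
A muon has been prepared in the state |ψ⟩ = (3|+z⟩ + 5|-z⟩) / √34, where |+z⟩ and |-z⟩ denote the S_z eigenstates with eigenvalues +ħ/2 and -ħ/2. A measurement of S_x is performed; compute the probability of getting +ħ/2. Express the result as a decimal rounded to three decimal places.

|+x⟩ = (|+z⟩ + |-z⟩)/√2, so ⟨+x|ψ⟩ = (8) / (√2·√34).
P = |8|² / 68 = 64/68.

0.941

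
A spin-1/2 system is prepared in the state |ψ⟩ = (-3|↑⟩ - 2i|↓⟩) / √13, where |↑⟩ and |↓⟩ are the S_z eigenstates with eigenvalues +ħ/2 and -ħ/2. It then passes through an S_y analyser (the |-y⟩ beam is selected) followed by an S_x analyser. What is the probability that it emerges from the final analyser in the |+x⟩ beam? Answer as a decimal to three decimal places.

First analyser (S_y): P(|-y⟩) = |⟨-y|ψ⟩|² = 1/26.
After stage 1 the state is |-y⟩; P(|+x⟩) = |⟨+x|-y⟩|² = 1/2.
Joint probability = 1/26 × 1/2 = 0.019.

0.019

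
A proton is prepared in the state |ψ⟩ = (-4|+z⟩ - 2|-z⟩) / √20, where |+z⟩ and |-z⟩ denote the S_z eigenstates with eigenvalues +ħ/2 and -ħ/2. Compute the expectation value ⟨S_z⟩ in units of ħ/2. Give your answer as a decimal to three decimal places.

⟨σ_z⟩ = |a|² - |b|² divided by |a|²+|b|², with a, b the |+z⟩, |-z⟩ amplitudes.
= (16 - 4)/20 = 12/20.
⟨S_z⟩ = (ħ/2)·⟨σ_z⟩.

0.600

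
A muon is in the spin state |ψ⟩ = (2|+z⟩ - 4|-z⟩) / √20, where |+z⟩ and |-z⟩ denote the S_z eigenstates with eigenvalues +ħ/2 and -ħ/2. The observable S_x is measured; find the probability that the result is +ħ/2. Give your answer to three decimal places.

0.100

|+x⟩ = (|+z⟩ + |-z⟩)/√2, so ⟨+x|ψ⟩ = (-2) / (√2·√20).
P = |-2|² / 40 = 4/40.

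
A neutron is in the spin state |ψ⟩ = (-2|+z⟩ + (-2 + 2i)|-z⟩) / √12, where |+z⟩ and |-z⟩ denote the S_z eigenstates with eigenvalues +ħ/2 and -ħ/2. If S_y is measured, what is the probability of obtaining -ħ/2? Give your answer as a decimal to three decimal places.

|-y⟩ = (|+z⟩ - i|-z⟩)/√2, so ⟨-y|ψ⟩ = (-4 - 2i) / (√2·√12).
P = |-4 - 2i|² / 24 = 20/24.

0.833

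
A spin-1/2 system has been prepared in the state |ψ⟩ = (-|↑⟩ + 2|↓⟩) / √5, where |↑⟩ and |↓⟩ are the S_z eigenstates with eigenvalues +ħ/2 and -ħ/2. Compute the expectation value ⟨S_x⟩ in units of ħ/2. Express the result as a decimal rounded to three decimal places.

-0.800

⟨σ_x⟩ = 2 Re(a* b)/(|a|²+|b|²) with a = -1, b = 2.
a* b = -2, so ⟨σ_x⟩ = -4/5.
⟨S_x⟩ = (ħ/2)·⟨σ_x⟩.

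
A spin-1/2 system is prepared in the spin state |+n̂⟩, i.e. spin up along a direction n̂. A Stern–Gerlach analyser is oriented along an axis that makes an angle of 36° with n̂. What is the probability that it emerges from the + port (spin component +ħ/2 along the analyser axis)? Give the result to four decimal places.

0.9045

For spin-½, the probability of finding spin-up along an axis at angle θ to the initial spin direction is cos²(θ/2); spin-down is sin²(θ/2).
θ = 36°, so P = cos²(18°) ≈ 0.9045.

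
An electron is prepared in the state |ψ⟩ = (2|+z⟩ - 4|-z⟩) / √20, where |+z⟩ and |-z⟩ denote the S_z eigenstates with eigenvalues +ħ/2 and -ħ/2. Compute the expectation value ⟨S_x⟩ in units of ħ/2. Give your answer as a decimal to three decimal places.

⟨σ_x⟩ = 2 Re(a* b)/(|a|²+|b|²) with a = 2, b = -4.
a* b = -8, so ⟨σ_x⟩ = -16/20.
⟨S_x⟩ = (ħ/2)·⟨σ_x⟩.

-0.800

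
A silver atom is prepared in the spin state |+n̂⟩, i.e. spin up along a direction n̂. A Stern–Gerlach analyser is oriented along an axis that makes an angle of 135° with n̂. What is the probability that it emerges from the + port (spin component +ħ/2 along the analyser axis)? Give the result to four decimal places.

For spin-½, the probability of finding spin-up along an axis at angle θ to the initial spin direction is cos²(θ/2); spin-down is sin²(θ/2).
θ = 135°, so P = cos²(67.5°) ≈ 0.1464.

0.1464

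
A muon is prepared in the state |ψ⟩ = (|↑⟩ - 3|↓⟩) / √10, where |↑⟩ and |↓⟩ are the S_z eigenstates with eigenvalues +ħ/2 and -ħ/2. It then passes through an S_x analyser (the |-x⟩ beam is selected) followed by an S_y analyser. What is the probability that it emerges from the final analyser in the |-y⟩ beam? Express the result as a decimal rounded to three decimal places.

First analyser (S_x): P(|-x⟩) = |⟨-x|ψ⟩|² = 16/20.
After stage 1 the state is |-x⟩; P(|-y⟩) = |⟨-y|-x⟩|² = 1/2.
Joint probability = 16/20 × 1/2 = 0.400.

0.400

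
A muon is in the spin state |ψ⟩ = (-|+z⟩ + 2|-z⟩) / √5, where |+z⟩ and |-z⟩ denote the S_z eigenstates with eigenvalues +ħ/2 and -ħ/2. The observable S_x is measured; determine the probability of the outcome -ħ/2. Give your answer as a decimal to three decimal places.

0.900

|-x⟩ = (|+z⟩ - |-z⟩)/√2, so ⟨-x|ψ⟩ = (-3) / (√2·√5).
P = |-3|² / 10 = 9/10.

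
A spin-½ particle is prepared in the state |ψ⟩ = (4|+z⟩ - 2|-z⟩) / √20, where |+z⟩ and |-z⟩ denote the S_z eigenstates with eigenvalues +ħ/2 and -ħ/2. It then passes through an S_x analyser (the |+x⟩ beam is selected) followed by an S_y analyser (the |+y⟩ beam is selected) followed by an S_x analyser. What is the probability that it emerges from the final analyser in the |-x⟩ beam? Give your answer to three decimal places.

First analyser (S_x): P(|+x⟩) = |⟨+x|ψ⟩|² = 4/40.
After stage 1 the state is |+x⟩; P(|+y⟩) = |⟨+y|+x⟩|² = 1/2.
After stage 2 the state is |+y⟩; P(|-x⟩) = |⟨-x|+y⟩|² = 1/2.
Joint probability = 4/40 × 1/2 × 1/2 = 0.025.

0.025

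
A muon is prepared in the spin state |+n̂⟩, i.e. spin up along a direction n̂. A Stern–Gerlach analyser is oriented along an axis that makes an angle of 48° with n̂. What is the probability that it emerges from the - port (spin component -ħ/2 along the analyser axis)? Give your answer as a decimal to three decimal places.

For spin-½, the probability of finding spin-up along an axis at angle θ to the initial spin direction is cos²(θ/2); spin-down is sin²(θ/2).
θ = 48°, so P = sin²(24°) ≈ 0.165.

0.165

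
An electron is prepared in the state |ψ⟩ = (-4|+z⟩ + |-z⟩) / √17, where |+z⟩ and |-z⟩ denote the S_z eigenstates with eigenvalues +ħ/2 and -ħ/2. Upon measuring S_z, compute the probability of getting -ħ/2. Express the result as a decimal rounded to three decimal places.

0.059

The -ħ/2 outcome corresponds to |-z⟩. Its amplitude in |ψ⟩ is 1/√17.
P = |1|² / 17 = 1/17.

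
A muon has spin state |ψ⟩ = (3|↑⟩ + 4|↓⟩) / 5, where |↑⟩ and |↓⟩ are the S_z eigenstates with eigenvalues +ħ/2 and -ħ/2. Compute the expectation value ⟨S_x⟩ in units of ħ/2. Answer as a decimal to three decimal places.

⟨σ_x⟩ = 2 Re(a* b)/(|a|²+|b|²) with a = 3, b = 4.
a* b = 12, so ⟨σ_x⟩ = 24/25.
⟨S_x⟩ = (ħ/2)·⟨σ_x⟩.

0.960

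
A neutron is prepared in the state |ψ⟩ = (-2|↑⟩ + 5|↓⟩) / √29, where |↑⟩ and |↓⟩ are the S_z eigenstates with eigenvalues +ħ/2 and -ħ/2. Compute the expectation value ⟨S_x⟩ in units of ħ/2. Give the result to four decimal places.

⟨σ_x⟩ = 2 Re(a* b)/(|a|²+|b|²) with a = -2, b = 5.
a* b = -10, so ⟨σ_x⟩ = -20/29.
⟨S_x⟩ = (ħ/2)·⟨σ_x⟩.

-0.6897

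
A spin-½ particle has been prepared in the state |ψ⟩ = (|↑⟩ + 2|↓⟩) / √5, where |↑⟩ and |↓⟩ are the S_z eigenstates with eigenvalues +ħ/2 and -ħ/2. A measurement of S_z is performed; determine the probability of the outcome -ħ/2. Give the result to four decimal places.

0.8000

The -ħ/2 outcome corresponds to |↓⟩. Its amplitude in |ψ⟩ is 2/√5.
P = |2|² / 5 = 4/5.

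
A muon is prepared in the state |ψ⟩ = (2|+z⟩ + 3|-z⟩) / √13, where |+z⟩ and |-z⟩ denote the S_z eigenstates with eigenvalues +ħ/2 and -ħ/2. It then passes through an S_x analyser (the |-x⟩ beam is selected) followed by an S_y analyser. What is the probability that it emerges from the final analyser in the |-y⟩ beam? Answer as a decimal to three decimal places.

First analyser (S_x): P(|-x⟩) = |⟨-x|ψ⟩|² = 1/26.
After stage 1 the state is |-x⟩; P(|-y⟩) = |⟨-y|-x⟩|² = 1/2.
Joint probability = 1/26 × 1/2 = 0.019.

0.019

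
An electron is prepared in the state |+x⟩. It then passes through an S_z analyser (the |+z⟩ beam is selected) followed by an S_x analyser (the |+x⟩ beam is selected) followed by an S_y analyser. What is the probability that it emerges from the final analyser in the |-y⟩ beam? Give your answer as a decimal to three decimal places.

0.125

First analyser (S_z): from |+x⟩, P(|+z⟩) = 1/2.
After stage 1 the state is |+z⟩; P(|+x⟩) = |⟨+x|+z⟩|² = 1/2.
After stage 2 the state is |+x⟩; P(|-y⟩) = |⟨-y|+x⟩|² = 1/2.
Joint probability = 1/2 × 1/2 × 1/2 = 0.125.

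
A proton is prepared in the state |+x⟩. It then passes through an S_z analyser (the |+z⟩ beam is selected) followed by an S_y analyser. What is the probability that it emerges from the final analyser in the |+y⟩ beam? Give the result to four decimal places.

First analyser (S_z): from |+x⟩, P(|+z⟩) = 1/2.
After stage 1 the state is |+z⟩; P(|+y⟩) = |⟨+y|+z⟩|² = 1/2.
Joint probability = 1/2 × 1/2 = 0.2500.

0.2500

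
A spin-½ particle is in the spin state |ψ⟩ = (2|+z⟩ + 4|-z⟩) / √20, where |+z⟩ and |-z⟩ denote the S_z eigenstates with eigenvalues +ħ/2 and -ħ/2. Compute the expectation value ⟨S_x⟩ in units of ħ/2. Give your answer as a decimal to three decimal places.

0.800

⟨σ_x⟩ = 2 Re(a* b)/(|a|²+|b|²) with a = 2, b = 4.
a* b = 8, so ⟨σ_x⟩ = 16/20.
⟨S_x⟩ = (ħ/2)·⟨σ_x⟩.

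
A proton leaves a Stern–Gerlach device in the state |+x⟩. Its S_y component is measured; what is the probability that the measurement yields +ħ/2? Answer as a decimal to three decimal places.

In the S_z basis, |+x⟩ = (|+z⟩ + |-z⟩)/√2 and |+y⟩ = (|+z⟩ + i|-z⟩)/√2.
|⟨+y|+x⟩|² = 1/2.

0.500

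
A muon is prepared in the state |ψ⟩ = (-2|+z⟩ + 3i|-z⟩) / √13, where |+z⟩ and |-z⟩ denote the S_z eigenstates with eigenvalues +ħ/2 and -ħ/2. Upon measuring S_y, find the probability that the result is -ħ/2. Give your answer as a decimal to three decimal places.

0.962

|-y⟩ = (|+z⟩ - i|-z⟩)/√2, so ⟨-y|ψ⟩ = (-5) / (√2·√13).
P = |-5|² / 26 = 25/26.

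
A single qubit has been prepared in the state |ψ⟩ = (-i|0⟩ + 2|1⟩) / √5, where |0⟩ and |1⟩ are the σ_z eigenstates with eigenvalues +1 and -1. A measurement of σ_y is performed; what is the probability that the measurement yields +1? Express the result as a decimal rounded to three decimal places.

0.900

|+y⟩ = (|0⟩ + i|1⟩)/√2, so ⟨+y|ψ⟩ = (-3i) / (√2·√5).
P = |-3i|² / 10 = 9/10.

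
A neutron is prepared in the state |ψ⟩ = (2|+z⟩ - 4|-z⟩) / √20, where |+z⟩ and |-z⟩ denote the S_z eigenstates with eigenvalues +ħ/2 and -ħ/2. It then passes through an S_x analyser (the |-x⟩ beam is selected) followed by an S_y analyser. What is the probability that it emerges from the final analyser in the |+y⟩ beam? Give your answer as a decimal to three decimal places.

First analyser (S_x): P(|-x⟩) = |⟨-x|ψ⟩|² = 36/40.
After stage 1 the state is |-x⟩; P(|+y⟩) = |⟨+y|-x⟩|² = 1/2.
Joint probability = 36/40 × 1/2 = 0.450.

0.450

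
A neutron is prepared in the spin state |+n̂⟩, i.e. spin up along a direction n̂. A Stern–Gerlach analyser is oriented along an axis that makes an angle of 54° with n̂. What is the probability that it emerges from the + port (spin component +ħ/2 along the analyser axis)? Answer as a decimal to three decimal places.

0.794

For spin-½, the probability of finding spin-up along an axis at angle θ to the initial spin direction is cos²(θ/2); spin-down is sin²(θ/2).
θ = 54°, so P = cos²(27°) ≈ 0.794.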